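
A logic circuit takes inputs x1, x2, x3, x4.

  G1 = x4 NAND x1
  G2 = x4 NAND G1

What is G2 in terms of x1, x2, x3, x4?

G1 = x4 NAND x1
G2 = x4 NAND G1 = x4 NAND (x4 NAND x1)

x4 NAND (x4 NAND x1)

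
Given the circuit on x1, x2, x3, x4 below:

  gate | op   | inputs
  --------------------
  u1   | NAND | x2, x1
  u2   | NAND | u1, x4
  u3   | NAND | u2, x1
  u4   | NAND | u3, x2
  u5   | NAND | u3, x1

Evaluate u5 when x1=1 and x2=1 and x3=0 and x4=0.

1

u1 = 1 NAND 1 = 0
u2 = 0 NAND 0 = 1
u3 = 1 NAND 1 = 0
u5 = 0 NAND 1 = 1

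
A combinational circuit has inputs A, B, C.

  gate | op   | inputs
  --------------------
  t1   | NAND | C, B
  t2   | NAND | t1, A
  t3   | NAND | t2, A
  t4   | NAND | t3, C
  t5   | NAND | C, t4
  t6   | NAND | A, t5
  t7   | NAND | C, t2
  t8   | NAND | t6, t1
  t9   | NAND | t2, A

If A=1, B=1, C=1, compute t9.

0

t1 = 1 NAND 1 = 0
t2 = 0 NAND 1 = 1
t9 = 1 NAND 1 = 0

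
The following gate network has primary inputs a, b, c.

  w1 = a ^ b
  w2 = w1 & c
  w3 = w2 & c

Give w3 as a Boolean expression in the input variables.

((a ^ b) & c) & c

w1 = a ^ b
w2 = w1 & c = (a ^ b) & c
w3 = w2 & c = ((a ^ b) & c) & c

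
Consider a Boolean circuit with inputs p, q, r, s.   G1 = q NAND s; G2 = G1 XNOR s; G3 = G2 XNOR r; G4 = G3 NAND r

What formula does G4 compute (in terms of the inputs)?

(((q NAND s) XNOR s) XNOR r) NAND r

G1 = q NAND s
G2 = G1 XNOR s = (q NAND s) XNOR s
G3 = G2 XNOR r = ((q NAND s) XNOR s) XNOR r
G4 = G3 NAND r = (((q NAND s) XNOR s) XNOR r) NAND r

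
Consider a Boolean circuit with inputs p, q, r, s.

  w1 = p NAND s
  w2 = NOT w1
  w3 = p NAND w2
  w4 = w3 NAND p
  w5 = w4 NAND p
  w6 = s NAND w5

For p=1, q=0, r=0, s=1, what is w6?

w1 = 1 NAND 1 = 0
w2 = NOT 0 = 1
w3 = 1 NAND 1 = 0
w4 = 0 NAND 1 = 1
w5 = 1 NAND 1 = 0
w6 = 1 NAND 0 = 1

1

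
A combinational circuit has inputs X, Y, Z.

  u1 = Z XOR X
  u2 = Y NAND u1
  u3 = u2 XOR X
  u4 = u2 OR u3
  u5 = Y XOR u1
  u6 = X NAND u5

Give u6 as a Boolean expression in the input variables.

X NAND (Y XOR (Z XOR X))

u1 = Z XOR X
u5 = Y XOR u1 = Y XOR (Z XOR X)
u6 = X NAND u5 = X NAND (Y XOR (Z XOR X))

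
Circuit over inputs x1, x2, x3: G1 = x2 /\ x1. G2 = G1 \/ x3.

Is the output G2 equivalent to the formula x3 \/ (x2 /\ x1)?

G1 = x2 /\ x1
G2 = G1 \/ x3 = (x2 /\ x1) \/ x3
At x1=0, x2=0, x3=0: circuit gives 0, formula gives 0.
At x1=0, x2=0, x3=1: circuit gives 1, formula gives 1.
Agrees on all 8 inputs.

Yes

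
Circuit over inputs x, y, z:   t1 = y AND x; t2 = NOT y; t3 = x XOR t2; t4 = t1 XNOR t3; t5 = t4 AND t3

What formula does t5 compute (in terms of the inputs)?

t1 = y AND x
t2 = NOT y
t3 = x XOR t2 = x XOR NOT y
t4 = t1 XNOR t3 = (y AND x) XNOR (x XOR NOT y)
t5 = t4 AND t3 = ((y AND x) XNOR (x XOR NOT y)) AND (x XOR NOT y)

((y AND x) XNOR (x XOR NOT y)) AND (x XOR NOT y)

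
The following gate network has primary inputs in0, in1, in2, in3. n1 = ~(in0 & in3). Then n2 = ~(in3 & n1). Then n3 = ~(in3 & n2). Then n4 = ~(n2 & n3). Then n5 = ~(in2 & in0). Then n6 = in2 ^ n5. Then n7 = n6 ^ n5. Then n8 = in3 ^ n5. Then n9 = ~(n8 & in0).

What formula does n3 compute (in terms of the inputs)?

n1 = ~(in0 & in3)
n2 = ~(in3 & n1) = ~(in3 & (~(in0 & in3)))
n3 = ~(in3 & n2) = ~(in3 & (~(in3 & (~(in0 & in3)))))

~(in3 & (~(in3 & (~(in0 & in3)))))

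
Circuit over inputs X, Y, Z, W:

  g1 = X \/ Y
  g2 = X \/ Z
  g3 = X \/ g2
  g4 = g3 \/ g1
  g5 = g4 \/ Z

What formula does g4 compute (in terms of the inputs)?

(X \/ (X \/ Z)) \/ (X \/ Y)

g1 = X \/ Y
g2 = X \/ Z
g3 = X \/ g2 = X \/ (X \/ Z)
g4 = g3 \/ g1 = (X \/ (X \/ Z)) \/ (X \/ Y)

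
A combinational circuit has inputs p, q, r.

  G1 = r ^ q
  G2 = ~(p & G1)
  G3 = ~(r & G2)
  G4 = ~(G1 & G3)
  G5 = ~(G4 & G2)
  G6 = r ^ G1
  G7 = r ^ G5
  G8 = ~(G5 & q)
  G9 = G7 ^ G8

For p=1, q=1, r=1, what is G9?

0

G1 = 1 ^ 1 = 0
G2 = ~(1 & 0) = 1
G3 = ~(1 & 1) = 0
G4 = ~(0 & 0) = 1
G5 = ~(1 & 1) = 0
G7 = 1 ^ 0 = 1
G8 = ~(0 & 1) = 1
G9 = 1 ^ 1 = 0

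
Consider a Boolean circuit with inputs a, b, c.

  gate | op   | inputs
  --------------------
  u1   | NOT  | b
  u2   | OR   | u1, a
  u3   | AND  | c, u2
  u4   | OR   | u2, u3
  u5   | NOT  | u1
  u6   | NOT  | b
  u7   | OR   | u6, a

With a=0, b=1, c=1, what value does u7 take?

u6 = NOT 1 = 0
u7 = 0 OR 0 = 0

0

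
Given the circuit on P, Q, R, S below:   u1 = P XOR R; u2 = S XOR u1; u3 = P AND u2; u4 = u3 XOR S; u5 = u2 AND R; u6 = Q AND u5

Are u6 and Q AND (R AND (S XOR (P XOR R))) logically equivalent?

Yes

u1 = P XOR R
u2 = S XOR u1 = S XOR (P XOR R)
u5 = u2 AND R = (S XOR (P XOR R)) AND R
u6 = Q AND u5 = Q AND ((S XOR (P XOR R)) AND R)
At P=0, Q=0, R=0, S=0: circuit gives 0, formula gives 0.
At P=0, Q=1, R=1, S=0: circuit gives 1, formula gives 1.
Agrees on all 16 inputs.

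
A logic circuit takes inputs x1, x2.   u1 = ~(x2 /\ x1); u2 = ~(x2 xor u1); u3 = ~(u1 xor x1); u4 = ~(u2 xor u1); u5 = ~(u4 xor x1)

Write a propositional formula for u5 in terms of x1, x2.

~((~((~(x2 xor (~(x2 /\ x1)))) xor (~(x2 /\ x1)))) xor x1)

u1 = ~(x2 /\ x1)
u2 = ~(x2 xor u1) = ~(x2 xor (~(x2 /\ x1)))
u4 = ~(u2 xor u1) = ~((~(x2 xor (~(x2 /\ x1)))) xor (~(x2 /\ x1)))
u5 = ~(u4 xor x1) = ~((~((~(x2 xor (~(x2 /\ x1)))) xor (~(x2 /\ x1)))) xor x1)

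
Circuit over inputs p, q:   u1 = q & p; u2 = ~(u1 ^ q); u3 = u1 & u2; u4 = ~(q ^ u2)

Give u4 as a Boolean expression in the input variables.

~(q ^ (~((q & p) ^ q)))

u1 = q & p
u2 = ~(u1 ^ q) = ~((q & p) ^ q)
u4 = ~(q ^ u2) = ~(q ^ (~((q & p) ^ q)))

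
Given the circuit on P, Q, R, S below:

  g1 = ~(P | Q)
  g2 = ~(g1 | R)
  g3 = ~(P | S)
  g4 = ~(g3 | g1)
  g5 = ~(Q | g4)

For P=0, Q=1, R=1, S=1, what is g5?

0

g1 = ~(0 | 1) = 0
g3 = ~(0 | 1) = 0
g4 = ~(0 | 0) = 1
g5 = ~(1 | 1) = 0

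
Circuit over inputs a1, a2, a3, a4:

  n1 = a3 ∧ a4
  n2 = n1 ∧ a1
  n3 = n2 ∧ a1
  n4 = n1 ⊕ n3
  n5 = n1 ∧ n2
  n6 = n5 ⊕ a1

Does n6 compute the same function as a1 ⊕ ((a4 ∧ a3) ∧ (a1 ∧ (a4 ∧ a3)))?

Yes

n1 = a3 ∧ a4
n2 = n1 ∧ a1 = (a3 ∧ a4) ∧ a1
n5 = n1 ∧ n2 = (a3 ∧ a4) ∧ ((a3 ∧ a4) ∧ a1)
n6 = n5 ⊕ a1 = ((a3 ∧ a4) ∧ ((a3 ∧ a4) ∧ a1)) ⊕ a1
At a1=0, a2=0, a3=0, a4=0: circuit gives 0, formula gives 0.
At a1=1, a2=0, a3=0, a4=0: circuit gives 1, formula gives 1.
Agrees on all 16 inputs.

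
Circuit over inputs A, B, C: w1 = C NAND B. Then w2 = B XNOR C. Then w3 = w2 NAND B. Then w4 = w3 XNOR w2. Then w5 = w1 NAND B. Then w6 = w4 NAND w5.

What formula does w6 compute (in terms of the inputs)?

(((B XNOR C) NAND B) XNOR (B XNOR C)) NAND ((C NAND B) NAND B)

w1 = C NAND B
w2 = B XNOR C
w3 = w2 NAND B = (B XNOR C) NAND B
w4 = w3 XNOR w2 = ((B XNOR C) NAND B) XNOR (B XNOR C)
w5 = w1 NAND B = (C NAND B) NAND B
w6 = w4 NAND w5 = (((B XNOR C) NAND B) XNOR (B XNOR C)) NAND ((C NAND B) NAND B)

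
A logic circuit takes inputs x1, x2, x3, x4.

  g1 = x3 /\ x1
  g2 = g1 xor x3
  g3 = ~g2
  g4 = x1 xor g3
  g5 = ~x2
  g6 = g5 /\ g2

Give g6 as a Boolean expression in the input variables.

~x2 /\ ((x3 /\ x1) xor x3)

g1 = x3 /\ x1
g2 = g1 xor x3 = (x3 /\ x1) xor x3
g5 = ~x2
g6 = g5 /\ g2 = ~x2 /\ ((x3 /\ x1) xor x3)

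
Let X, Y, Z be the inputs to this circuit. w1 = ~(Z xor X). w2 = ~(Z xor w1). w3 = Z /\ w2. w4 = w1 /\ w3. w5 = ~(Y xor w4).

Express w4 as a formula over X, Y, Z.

w1 = ~(Z xor X)
w2 = ~(Z xor w1) = ~(Z xor (~(Z xor X)))
w3 = Z /\ w2 = Z /\ (~(Z xor (~(Z xor X))))
w4 = w1 /\ w3 = (~(Z xor X)) /\ (Z /\ (~(Z xor (~(Z xor X)))))

(~(Z xor X)) /\ (Z /\ (~(Z xor (~(Z xor X)))))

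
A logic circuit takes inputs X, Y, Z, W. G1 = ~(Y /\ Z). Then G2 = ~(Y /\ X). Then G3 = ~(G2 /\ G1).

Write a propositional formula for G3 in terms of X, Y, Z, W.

G1 = ~(Y /\ Z)
G2 = ~(Y /\ X)
G3 = ~(G2 /\ G1) = ~((~(Y /\ X)) /\ (~(Y /\ Z)))

~((~(Y /\ X)) /\ (~(Y /\ Z)))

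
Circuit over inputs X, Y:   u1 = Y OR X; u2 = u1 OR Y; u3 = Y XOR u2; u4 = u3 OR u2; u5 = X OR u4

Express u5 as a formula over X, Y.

u1 = Y OR X
u2 = u1 OR Y = (Y OR X) OR Y
u3 = Y XOR u2 = Y XOR ((Y OR X) OR Y)
u4 = u3 OR u2 = (Y XOR ((Y OR X) OR Y)) OR ((Y OR X) OR Y)
u5 = X OR u4 = X OR ((Y XOR ((Y OR X) OR Y)) OR ((Y OR X) OR Y))

X OR ((Y XOR ((Y OR X) OR Y)) OR ((Y OR X) OR Y))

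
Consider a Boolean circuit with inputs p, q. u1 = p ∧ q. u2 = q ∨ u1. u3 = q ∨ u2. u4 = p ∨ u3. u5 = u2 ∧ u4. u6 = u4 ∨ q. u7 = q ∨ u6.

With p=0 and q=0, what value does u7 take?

u1 = 0 ∧ 0 = 0
u2 = 0 ∨ 0 = 0
u3 = 0 ∨ 0 = 0
u4 = 0 ∨ 0 = 0
u6 = 0 ∨ 0 = 0
u7 = 0 ∨ 0 = 0

0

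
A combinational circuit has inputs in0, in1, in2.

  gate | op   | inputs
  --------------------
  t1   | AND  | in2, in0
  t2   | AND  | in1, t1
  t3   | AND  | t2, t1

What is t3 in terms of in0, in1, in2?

(in1 AND (in2 AND in0)) AND (in2 AND in0)

t1 = in2 AND in0
t2 = in1 AND t1 = in1 AND (in2 AND in0)
t3 = t2 AND t1 = (in1 AND (in2 AND in0)) AND (in2 AND in0)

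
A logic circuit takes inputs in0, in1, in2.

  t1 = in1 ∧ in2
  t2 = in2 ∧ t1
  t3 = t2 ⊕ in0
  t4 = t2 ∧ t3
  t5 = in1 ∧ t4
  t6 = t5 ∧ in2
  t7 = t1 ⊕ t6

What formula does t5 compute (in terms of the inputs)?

t1 = in1 ∧ in2
t2 = in2 ∧ t1 = in2 ∧ (in1 ∧ in2)
t3 = t2 ⊕ in0 = (in2 ∧ (in1 ∧ in2)) ⊕ in0
t4 = t2 ∧ t3 = (in2 ∧ (in1 ∧ in2)) ∧ ((in2 ∧ (in1 ∧ in2)) ⊕ in0)
t5 = in1 ∧ t4 = in1 ∧ ((in2 ∧ (in1 ∧ in2)) ∧ ((in2 ∧ (in1 ∧ in2)) ⊕ in0))

in1 ∧ ((in2 ∧ (in1 ∧ in2)) ∧ ((in2 ∧ (in1 ∧ in2)) ⊕ in0))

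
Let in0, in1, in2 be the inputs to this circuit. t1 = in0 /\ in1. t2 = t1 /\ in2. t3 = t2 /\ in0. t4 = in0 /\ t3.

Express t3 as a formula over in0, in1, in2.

((in0 /\ in1) /\ in2) /\ in0

t1 = in0 /\ in1
t2 = t1 /\ in2 = (in0 /\ in1) /\ in2
t3 = t2 /\ in0 = ((in0 /\ in1) /\ in2) /\ in0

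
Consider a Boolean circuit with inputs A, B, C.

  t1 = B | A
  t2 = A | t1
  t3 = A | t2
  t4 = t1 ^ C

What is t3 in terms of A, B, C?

t1 = B | A
t2 = A | t1 = A | (B | A)
t3 = A | t2 = A | (A | (B | A))

A | (A | (B | A))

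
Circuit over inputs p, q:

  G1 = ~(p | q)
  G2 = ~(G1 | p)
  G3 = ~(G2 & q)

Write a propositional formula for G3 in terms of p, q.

~((~((~(p | q)) | p)) & q)

G1 = ~(p | q)
G2 = ~(G1 | p) = ~((~(p | q)) | p)
G3 = ~(G2 & q) = ~((~((~(p | q)) | p)) & q)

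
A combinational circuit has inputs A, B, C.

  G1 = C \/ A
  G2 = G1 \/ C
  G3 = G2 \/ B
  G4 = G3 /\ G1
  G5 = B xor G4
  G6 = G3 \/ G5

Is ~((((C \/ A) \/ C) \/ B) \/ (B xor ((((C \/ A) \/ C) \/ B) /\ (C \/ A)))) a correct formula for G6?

No

G1 = C \/ A
G2 = G1 \/ C = (C \/ A) \/ C
G3 = G2 \/ B = ((C \/ A) \/ C) \/ B
G4 = G3 /\ G1 = (((C \/ A) \/ C) \/ B) /\ (C \/ A)
G5 = B xor G4 = B xor ((((C \/ A) \/ C) \/ B) /\ (C \/ A))
G6 = G3 \/ G5 = (((C \/ A) \/ C) \/ B) \/ (B xor ((((C \/ A) \/ C) \/ B) /\ (C \/ A)))
At A=0, B=0, C=0: circuit gives 0, formula gives 1.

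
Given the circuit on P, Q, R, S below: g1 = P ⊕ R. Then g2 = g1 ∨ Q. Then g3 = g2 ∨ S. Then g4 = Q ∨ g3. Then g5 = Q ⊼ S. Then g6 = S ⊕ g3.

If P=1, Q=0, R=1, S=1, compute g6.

0

g1 = 1 ⊕ 1 = 0
g2 = 0 ∨ 0 = 0
g3 = 0 ∨ 1 = 1
g6 = 1 ⊕ 1 = 0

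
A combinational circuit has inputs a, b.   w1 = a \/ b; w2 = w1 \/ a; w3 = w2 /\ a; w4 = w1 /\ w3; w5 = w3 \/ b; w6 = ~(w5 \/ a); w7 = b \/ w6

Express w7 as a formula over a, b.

b \/ (~(((((a \/ b) \/ a) /\ a) \/ b) \/ a))

w1 = a \/ b
w2 = w1 \/ a = (a \/ b) \/ a
w3 = w2 /\ a = ((a \/ b) \/ a) /\ a
w5 = w3 \/ b = (((a \/ b) \/ a) /\ a) \/ b
w6 = ~(w5 \/ a) = ~(((((a \/ b) \/ a) /\ a) \/ b) \/ a)
w7 = b \/ w6 = b \/ (~(((((a \/ b) \/ a) /\ a) \/ b) \/ a))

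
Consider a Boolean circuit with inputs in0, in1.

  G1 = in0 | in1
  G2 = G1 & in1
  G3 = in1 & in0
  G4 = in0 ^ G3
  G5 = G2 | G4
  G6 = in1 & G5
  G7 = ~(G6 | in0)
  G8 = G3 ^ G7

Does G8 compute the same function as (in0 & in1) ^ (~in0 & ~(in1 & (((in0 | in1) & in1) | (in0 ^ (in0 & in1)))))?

Yes

G1 = in0 | in1
G2 = G1 & in1 = (in0 | in1) & in1
G3 = in1 & in0
G4 = in0 ^ G3 = in0 ^ (in1 & in0)
G5 = G2 | G4 = ((in0 | in1) & in1) | (in0 ^ (in1 & in0))
G6 = in1 & G5 = in1 & (((in0 | in1) & in1) | (in0 ^ (in1 & in0)))
G7 = ~(G6 | in0) = ~((in1 & (((in0 | in1) & in1) | (in0 ^ (in1 & in0)))) | in0)
G8 = G3 ^ G7 = (in1 & in0) ^ (~((in1 & (((in0 | in1) & in1) | (in0 ^ (in1 & in0)))) | in0))
At in0=0, in1=1: circuit gives 0, formula gives 0.
At in0=0, in1=0: circuit gives 1, formula gives 1.
Agrees on all 4 inputs.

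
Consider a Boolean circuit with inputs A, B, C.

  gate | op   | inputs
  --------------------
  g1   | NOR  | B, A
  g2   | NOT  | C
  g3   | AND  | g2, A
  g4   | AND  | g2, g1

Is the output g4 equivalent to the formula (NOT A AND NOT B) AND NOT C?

g1 = B NOR A
g2 = NOT C
g4 = g2 AND g1 = NOT C AND (B NOR A)
At A=0, B=0, C=1: circuit gives 0, formula gives 0.
At A=0, B=0, C=0: circuit gives 1, formula gives 1.
Agrees on all 8 inputs.

Yes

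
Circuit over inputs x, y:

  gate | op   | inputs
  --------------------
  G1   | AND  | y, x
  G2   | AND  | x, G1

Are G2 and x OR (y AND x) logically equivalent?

No

G1 = y AND x
G2 = x AND G1 = x AND (y AND x)
At x=1, y=0: circuit gives 0, formula gives 1.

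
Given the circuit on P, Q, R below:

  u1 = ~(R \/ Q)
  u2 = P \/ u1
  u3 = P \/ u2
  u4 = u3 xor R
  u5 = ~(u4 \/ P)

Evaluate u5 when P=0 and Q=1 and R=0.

1

u1 = ~(0 \/ 1) = 0
u2 = 0 \/ 0 = 0
u3 = 0 \/ 0 = 0
u4 = 0 xor 0 = 0
u5 = ~(0 \/ 0) = 1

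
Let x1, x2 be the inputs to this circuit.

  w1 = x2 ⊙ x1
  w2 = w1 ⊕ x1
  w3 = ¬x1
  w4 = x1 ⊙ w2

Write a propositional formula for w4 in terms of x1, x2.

x1 ⊙ ((x2 ⊙ x1) ⊕ x1)

w1 = x2 ⊙ x1
w2 = w1 ⊕ x1 = (x2 ⊙ x1) ⊕ x1
w4 = x1 ⊙ w2 = x1 ⊙ ((x2 ⊙ x1) ⊕ x1)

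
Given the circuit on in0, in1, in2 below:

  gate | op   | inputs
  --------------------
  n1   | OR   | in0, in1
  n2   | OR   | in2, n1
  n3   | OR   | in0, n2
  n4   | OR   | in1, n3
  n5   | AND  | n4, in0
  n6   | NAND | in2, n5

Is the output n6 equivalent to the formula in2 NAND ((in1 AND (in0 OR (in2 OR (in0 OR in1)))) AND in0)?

n1 = in0 OR in1
n2 = in2 OR n1 = in2 OR (in0 OR in1)
n3 = in0 OR n2 = in0 OR (in2 OR (in0 OR in1))
n4 = in1 OR n3 = in1 OR (in0 OR (in2 OR (in0 OR in1)))
n5 = n4 AND in0 = (in1 OR (in0 OR (in2 OR (in0 OR in1)))) AND in0
n6 = in2 NAND n5 = in2 NAND ((in1 OR (in0 OR (in2 OR (in0 OR in1)))) AND in0)
At in0=1, in1=0, in2=1: circuit gives 0, formula gives 1.

No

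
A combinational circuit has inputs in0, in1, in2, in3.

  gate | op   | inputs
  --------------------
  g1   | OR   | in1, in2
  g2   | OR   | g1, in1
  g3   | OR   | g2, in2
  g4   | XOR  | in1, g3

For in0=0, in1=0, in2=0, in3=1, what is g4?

0

g1 = 0 OR 0 = 0
g2 = 0 OR 0 = 0
g3 = 0 OR 0 = 0
g4 = 0 XOR 0 = 0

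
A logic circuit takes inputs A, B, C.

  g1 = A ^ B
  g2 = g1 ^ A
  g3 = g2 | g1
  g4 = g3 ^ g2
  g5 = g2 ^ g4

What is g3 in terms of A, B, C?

g1 = A ^ B
g2 = g1 ^ A = (A ^ B) ^ A
g3 = g2 | g1 = ((A ^ B) ^ A) | (A ^ B)

((A ^ B) ^ A) | (A ^ B)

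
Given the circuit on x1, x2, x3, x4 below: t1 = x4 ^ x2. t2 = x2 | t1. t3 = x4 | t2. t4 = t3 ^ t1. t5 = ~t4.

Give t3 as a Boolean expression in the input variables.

x4 | (x2 | (x4 ^ x2))

t1 = x4 ^ x2
t2 = x2 | t1 = x2 | (x4 ^ x2)
t3 = x4 | t2 = x4 | (x2 | (x4 ^ x2))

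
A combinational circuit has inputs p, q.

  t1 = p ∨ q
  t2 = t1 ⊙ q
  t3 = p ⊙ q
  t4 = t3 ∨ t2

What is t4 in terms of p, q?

(p ⊙ q) ∨ ((p ∨ q) ⊙ q)

t1 = p ∨ q
t2 = t1 ⊙ q = (p ∨ q) ⊙ q
t3 = p ⊙ q
t4 = t3 ∨ t2 = (p ⊙ q) ∨ ((p ∨ q) ⊙ q)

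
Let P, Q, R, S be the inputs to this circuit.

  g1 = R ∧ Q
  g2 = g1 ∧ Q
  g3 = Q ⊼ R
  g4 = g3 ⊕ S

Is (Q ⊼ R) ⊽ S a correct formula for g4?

g3 = Q ⊼ R
g4 = g3 ⊕ S = (Q ⊼ R) ⊕ S
At P=0, Q=0, R=0, S=0: circuit gives 1, formula gives 0.

No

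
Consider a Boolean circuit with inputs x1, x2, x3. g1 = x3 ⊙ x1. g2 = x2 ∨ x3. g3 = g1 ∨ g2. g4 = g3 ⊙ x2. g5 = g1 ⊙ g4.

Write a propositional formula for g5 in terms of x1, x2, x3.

(x3 ⊙ x1) ⊙ (((x3 ⊙ x1) ∨ (x2 ∨ x3)) ⊙ x2)

g1 = x3 ⊙ x1
g2 = x2 ∨ x3
g3 = g1 ∨ g2 = (x3 ⊙ x1) ∨ (x2 ∨ x3)
g4 = g3 ⊙ x2 = ((x3 ⊙ x1) ∨ (x2 ∨ x3)) ⊙ x2
g5 = g1 ⊙ g4 = (x3 ⊙ x1) ⊙ (((x3 ⊙ x1) ∨ (x2 ∨ x3)) ⊙ x2)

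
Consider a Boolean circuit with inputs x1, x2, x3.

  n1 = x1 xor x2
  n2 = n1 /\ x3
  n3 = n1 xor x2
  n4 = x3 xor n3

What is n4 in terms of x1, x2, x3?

n1 = x1 xor x2
n3 = n1 xor x2 = (x1 xor x2) xor x2
n4 = x3 xor n3 = x3 xor ((x1 xor x2) xor x2)

x3 xor ((x1 xor x2) xor x2)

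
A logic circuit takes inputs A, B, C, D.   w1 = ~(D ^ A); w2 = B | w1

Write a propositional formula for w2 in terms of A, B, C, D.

B | (~(D ^ A))

w1 = ~(D ^ A)
w2 = B | w1 = B | (~(D ^ A))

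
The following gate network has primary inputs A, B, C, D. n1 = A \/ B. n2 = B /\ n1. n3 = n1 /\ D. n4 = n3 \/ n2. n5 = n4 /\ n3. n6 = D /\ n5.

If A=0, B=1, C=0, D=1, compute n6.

n1 = 0 \/ 1 = 1
n2 = 1 /\ 1 = 1
n3 = 1 /\ 1 = 1
n4 = 1 \/ 1 = 1
n5 = 1 /\ 1 = 1
n6 = 1 /\ 1 = 1

1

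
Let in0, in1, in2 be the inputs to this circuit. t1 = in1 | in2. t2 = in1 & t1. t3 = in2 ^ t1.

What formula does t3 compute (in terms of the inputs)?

t1 = in1 | in2
t3 = in2 ^ t1 = in2 ^ (in1 | in2)

in2 ^ (in1 | in2)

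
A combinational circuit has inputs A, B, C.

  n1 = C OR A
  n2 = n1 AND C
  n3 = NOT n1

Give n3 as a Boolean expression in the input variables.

NOT (C OR A)

n1 = C OR A
n3 = NOT n1 = NOT (C OR A)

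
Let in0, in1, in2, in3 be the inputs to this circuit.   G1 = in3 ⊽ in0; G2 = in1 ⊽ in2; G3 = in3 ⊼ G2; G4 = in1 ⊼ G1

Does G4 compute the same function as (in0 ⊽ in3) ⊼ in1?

Yes

G1 = in3 ⊽ in0
G4 = in1 ⊼ G1 = in1 ⊼ (in3 ⊽ in0)
At in0=0, in1=1, in2=0, in3=0: circuit gives 0, formula gives 0.
At in0=0, in1=0, in2=0, in3=0: circuit gives 1, formula gives 1.
Agrees on all 16 inputs.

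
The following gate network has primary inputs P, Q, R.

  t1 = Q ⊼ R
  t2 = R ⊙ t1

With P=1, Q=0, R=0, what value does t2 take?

0

t1 = 0 ⊼ 0 = 1
t2 = 0 ⊙ 1 = 0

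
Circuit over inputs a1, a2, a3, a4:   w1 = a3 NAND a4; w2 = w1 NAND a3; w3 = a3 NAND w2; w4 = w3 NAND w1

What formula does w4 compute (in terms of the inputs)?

w1 = a3 NAND a4
w2 = w1 NAND a3 = (a3 NAND a4) NAND a3
w3 = a3 NAND w2 = a3 NAND ((a3 NAND a4) NAND a3)
w4 = w3 NAND w1 = (a3 NAND ((a3 NAND a4) NAND a3)) NAND (a3 NAND a4)

(a3 NAND ((a3 NAND a4) NAND a3)) NAND (a3 NAND a4)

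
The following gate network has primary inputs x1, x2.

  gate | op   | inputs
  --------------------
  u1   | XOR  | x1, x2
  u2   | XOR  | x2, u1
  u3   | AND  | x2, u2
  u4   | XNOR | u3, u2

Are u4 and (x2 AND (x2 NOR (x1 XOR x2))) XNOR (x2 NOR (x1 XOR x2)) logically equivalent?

No

u1 = x1 XOR x2
u2 = x2 XOR u1 = x2 XOR (x1 XOR x2)
u3 = x2 AND u2 = x2 AND (x2 XOR (x1 XOR x2))
u4 = u3 XNOR u2 = (x2 AND (x2 XOR (x1 XOR x2))) XNOR (x2 XOR (x1 XOR x2))
At x1=0, x2=0: circuit gives 1, formula gives 0.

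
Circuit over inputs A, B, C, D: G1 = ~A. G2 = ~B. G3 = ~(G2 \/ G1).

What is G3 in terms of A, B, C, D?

~(~B \/ ~A)

G1 = ~A
G2 = ~B
G3 = ~(G2 \/ G1) = ~(~B \/ ~A)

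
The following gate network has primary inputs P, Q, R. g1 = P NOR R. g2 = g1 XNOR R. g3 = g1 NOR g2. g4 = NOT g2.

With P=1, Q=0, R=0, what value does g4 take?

0

g1 = 1 NOR 0 = 0
g2 = 0 XNOR 0 = 1
g4 = NOT 1 = 0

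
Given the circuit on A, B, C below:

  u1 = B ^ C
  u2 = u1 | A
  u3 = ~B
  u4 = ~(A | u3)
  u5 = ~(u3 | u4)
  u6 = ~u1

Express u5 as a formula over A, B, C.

u3 = ~B
u4 = ~(A | u3) = ~(A | ~B)
u5 = ~(u3 | u4) = ~(~B | (~(A | ~B)))

~(~B | (~(A | ~B)))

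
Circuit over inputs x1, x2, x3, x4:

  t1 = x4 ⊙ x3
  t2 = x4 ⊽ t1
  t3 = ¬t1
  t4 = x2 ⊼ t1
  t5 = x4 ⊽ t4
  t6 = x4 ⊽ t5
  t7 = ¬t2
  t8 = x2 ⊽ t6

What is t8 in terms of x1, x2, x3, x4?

x2 ⊽ (x4 ⊽ (x4 ⊽ (x2 ⊼ (x4 ⊙ x3))))

t1 = x4 ⊙ x3
t4 = x2 ⊼ t1 = x2 ⊼ (x4 ⊙ x3)
t5 = x4 ⊽ t4 = x4 ⊽ (x2 ⊼ (x4 ⊙ x3))
t6 = x4 ⊽ t5 = x4 ⊽ (x4 ⊽ (x2 ⊼ (x4 ⊙ x3)))
t8 = x2 ⊽ t6 = x2 ⊽ (x4 ⊽ (x4 ⊽ (x2 ⊼ (x4 ⊙ x3))))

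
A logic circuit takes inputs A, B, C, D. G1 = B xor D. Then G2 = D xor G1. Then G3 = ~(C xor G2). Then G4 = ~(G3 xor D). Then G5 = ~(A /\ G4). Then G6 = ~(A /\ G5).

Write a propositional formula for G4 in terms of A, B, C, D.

~((~(C xor (D xor (B xor D)))) xor D)

G1 = B xor D
G2 = D xor G1 = D xor (B xor D)
G3 = ~(C xor G2) = ~(C xor (D xor (B xor D)))
G4 = ~(G3 xor D) = ~((~(C xor (D xor (B xor D)))) xor D)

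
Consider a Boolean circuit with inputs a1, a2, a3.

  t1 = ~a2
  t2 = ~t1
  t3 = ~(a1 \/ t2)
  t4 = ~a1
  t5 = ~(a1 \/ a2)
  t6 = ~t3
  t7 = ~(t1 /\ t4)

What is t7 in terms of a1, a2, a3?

t1 = ~a2
t4 = ~a1
t7 = ~(t1 /\ t4) = ~(~a2 /\ ~a1)

~(~a2 /\ ~a1)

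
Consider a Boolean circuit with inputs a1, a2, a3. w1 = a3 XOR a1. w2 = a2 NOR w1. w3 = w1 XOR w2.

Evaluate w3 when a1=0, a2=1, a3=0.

0

w1 = 0 XOR 0 = 0
w2 = 1 NOR 0 = 0
w3 = 0 XOR 0 = 0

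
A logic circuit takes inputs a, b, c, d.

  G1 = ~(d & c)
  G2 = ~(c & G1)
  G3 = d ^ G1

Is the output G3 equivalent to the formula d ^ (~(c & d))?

Yes

G1 = ~(d & c)
G3 = d ^ G1 = d ^ (~(d & c))
At a=0, b=0, c=0, d=1: circuit gives 0, formula gives 0.
At a=0, b=0, c=0, d=0: circuit gives 1, formula gives 1.
Agrees on all 16 inputs.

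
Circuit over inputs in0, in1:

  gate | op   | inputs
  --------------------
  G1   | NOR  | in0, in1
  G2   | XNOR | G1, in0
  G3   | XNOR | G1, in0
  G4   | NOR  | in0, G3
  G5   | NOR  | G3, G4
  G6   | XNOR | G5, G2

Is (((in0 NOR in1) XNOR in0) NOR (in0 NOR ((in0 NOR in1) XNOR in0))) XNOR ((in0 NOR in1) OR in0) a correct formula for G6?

G1 = in0 NOR in1
G2 = G1 XNOR in0 = (in0 NOR in1) XNOR in0
G3 = G1 XNOR in0 = (in0 NOR in1) XNOR in0
G4 = in0 NOR G3 = in0 NOR ((in0 NOR in1) XNOR in0)
G5 = G3 NOR G4 = ((in0 NOR in1) XNOR in0) NOR (in0 NOR ((in0 NOR in1) XNOR in0))
G6 = G5 XNOR G2 = (((in0 NOR in1) XNOR in0) NOR (in0 NOR ((in0 NOR in1) XNOR in0))) XNOR ((in0 NOR in1) XNOR in0)
At in0=0, in1=0: circuit gives 1, formula gives 0.

No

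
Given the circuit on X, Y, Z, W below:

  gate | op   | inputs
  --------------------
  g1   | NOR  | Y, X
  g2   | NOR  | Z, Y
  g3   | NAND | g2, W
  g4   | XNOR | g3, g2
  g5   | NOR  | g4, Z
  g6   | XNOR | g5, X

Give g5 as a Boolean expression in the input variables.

g2 = Z NOR Y
g3 = g2 NAND W = (Z NOR Y) NAND W
g4 = g3 XNOR g2 = ((Z NOR Y) NAND W) XNOR (Z NOR Y)
g5 = g4 NOR Z = (((Z NOR Y) NAND W) XNOR (Z NOR Y)) NOR Z

(((Z NOR Y) NAND W) XNOR (Z NOR Y)) NOR Z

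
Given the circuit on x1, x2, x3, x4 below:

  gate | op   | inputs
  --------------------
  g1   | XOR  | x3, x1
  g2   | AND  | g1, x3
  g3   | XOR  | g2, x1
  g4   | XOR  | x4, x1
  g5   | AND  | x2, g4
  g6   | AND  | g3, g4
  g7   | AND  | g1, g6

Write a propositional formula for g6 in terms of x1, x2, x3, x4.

(((x3 XOR x1) AND x3) XOR x1) AND (x4 XOR x1)

g1 = x3 XOR x1
g2 = g1 AND x3 = (x3 XOR x1) AND x3
g3 = g2 XOR x1 = ((x3 XOR x1) AND x3) XOR x1
g4 = x4 XOR x1
g6 = g3 AND g4 = (((x3 XOR x1) AND x3) XOR x1) AND (x4 XOR x1)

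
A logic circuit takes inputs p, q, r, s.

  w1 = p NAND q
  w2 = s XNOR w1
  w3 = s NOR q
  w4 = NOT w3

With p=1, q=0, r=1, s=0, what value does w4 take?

0

w3 = 0 NOR 0 = 1
w4 = NOT 1 = 0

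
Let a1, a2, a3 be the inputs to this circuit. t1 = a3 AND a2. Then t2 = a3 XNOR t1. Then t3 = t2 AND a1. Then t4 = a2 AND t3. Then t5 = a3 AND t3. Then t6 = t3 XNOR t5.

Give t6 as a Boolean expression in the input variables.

t1 = a3 AND a2
t2 = a3 XNOR t1 = a3 XNOR (a3 AND a2)
t3 = t2 AND a1 = (a3 XNOR (a3 AND a2)) AND a1
t5 = a3 AND t3 = a3 AND ((a3 XNOR (a3 AND a2)) AND a1)
t6 = t3 XNOR t5 = ((a3 XNOR (a3 AND a2)) AND a1) XNOR (a3 AND ((a3 XNOR (a3 AND a2)) AND a1))

((a3 XNOR (a3 AND a2)) AND a1) XNOR (a3 AND ((a3 XNOR (a3 AND a2)) AND a1))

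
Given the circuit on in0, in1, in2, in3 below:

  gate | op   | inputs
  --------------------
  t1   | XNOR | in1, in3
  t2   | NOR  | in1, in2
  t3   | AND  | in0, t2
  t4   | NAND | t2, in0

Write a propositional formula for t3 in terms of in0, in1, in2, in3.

in0 AND (in1 NOR in2)

t2 = in1 NOR in2
t3 = in0 AND t2 = in0 AND (in1 NOR in2)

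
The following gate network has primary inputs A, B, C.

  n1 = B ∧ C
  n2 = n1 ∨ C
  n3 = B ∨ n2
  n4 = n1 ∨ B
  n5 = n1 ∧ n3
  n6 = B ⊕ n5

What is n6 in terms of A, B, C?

n1 = B ∧ C
n2 = n1 ∨ C = (B ∧ C) ∨ C
n3 = B ∨ n2 = B ∨ ((B ∧ C) ∨ C)
n5 = n1 ∧ n3 = (B ∧ C) ∧ (B ∨ ((B ∧ C) ∨ C))
n6 = B ⊕ n5 = B ⊕ ((B ∧ C) ∧ (B ∨ ((B ∧ C) ∨ C)))

B ⊕ ((B ∧ C) ∧ (B ∨ ((B ∧ C) ∨ C)))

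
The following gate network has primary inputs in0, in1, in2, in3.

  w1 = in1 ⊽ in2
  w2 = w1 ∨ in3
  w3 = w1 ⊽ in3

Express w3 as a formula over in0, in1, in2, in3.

w1 = in1 ⊽ in2
w3 = w1 ⊽ in3 = (in1 ⊽ in2) ⊽ in3

(in1 ⊽ in2) ⊽ in3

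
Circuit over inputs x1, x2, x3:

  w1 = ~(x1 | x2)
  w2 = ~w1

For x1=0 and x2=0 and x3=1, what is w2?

w1 = ~(0 | 0) = 1
w2 = ~1 = 0

0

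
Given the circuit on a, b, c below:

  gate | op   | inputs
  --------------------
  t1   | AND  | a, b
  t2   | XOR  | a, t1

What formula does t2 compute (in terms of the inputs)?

a XOR (a AND b)

t1 = a AND b
t2 = a XOR t1 = a XOR (a AND b)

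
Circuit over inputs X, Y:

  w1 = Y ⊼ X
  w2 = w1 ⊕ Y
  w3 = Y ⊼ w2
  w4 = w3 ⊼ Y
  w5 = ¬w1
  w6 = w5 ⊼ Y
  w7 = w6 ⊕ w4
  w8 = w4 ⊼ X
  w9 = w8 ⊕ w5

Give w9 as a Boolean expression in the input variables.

w1 = Y ⊼ X
w2 = w1 ⊕ Y = (Y ⊼ X) ⊕ Y
w3 = Y ⊼ w2 = Y ⊼ ((Y ⊼ X) ⊕ Y)
w4 = w3 ⊼ Y = (Y ⊼ ((Y ⊼ X) ⊕ Y)) ⊼ Y
w5 = ¬w1 = ¬(Y ⊼ X)
w8 = w4 ⊼ X = ((Y ⊼ ((Y ⊼ X) ⊕ Y)) ⊼ Y) ⊼ X
w9 = w8 ⊕ w5 = (((Y ⊼ ((Y ⊼ X) ⊕ Y)) ⊼ Y) ⊼ X) ⊕ ¬(Y ⊼ X)

(((Y ⊼ ((Y ⊼ X) ⊕ Y)) ⊼ Y) ⊼ X) ⊕ ¬(Y ⊼ X)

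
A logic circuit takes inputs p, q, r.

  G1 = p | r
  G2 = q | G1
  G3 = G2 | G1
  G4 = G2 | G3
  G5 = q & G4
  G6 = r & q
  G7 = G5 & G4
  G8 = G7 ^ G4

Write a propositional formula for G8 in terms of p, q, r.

G1 = p | r
G2 = q | G1 = q | (p | r)
G3 = G2 | G1 = (q | (p | r)) | (p | r)
G4 = G2 | G3 = (q | (p | r)) | ((q | (p | r)) | (p | r))
G5 = q & G4 = q & ((q | (p | r)) | ((q | (p | r)) | (p | r)))
G7 = G5 & G4 = (q & ((q | (p | r)) | ((q | (p | r)) | (p | r)))) & ((q | (p | r)) | ((q | (p | r)) | (p | r)))
G8 = G7 ^ G4 = ((q & ((q | (p | r)) | ((q | (p | r)) | (p | r)))) & ((q | (p | r)) | ((q | (p | r)) | (p | r)))) ^ ((q | (p | r)) | ((q | (p | r)) | (p | r)))

((q & ((q | (p | r)) | ((q | (p | r)) | (p | r)))) & ((q | (p | r)) | ((q | (p | r)) | (p | r)))) ^ ((q | (p | r)) | ((q | (p | r)) | (p | r)))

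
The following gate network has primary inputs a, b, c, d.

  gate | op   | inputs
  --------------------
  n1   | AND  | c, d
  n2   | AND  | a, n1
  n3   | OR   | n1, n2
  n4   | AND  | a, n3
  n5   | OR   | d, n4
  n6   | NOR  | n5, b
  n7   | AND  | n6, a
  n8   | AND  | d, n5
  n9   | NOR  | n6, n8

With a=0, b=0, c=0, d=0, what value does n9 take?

n1 = 0 AND 0 = 0
n2 = 0 AND 0 = 0
n3 = 0 OR 0 = 0
n4 = 0 AND 0 = 0
n5 = 0 OR 0 = 0
n6 = 0 NOR 0 = 1
n8 = 0 AND 0 = 0
n9 = 1 NOR 0 = 0

0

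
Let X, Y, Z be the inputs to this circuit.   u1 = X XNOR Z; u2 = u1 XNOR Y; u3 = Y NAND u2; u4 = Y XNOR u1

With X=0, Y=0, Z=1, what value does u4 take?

u1 = 0 XNOR 1 = 0
u4 = 0 XNOR 0 = 1

1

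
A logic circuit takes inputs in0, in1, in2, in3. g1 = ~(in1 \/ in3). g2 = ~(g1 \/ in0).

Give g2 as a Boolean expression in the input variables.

g1 = ~(in1 \/ in3)
g2 = ~(g1 \/ in0) = ~((~(in1 \/ in3)) \/ in0)

~((~(in1 \/ in3)) \/ in0)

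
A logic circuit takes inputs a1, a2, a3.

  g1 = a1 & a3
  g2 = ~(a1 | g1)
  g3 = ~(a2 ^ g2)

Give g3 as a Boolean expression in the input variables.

g1 = a1 & a3
g2 = ~(a1 | g1) = ~(a1 | (a1 & a3))
g3 = ~(a2 ^ g2) = ~(a2 ^ (~(a1 | (a1 & a3))))

~(a2 ^ (~(a1 | (a1 & a3))))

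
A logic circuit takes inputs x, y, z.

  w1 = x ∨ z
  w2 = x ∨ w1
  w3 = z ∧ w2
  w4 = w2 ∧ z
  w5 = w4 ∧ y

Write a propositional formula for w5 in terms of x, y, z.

((x ∨ (x ∨ z)) ∧ z) ∧ y

w1 = x ∨ z
w2 = x ∨ w1 = x ∨ (x ∨ z)
w4 = w2 ∧ z = (x ∨ (x ∨ z)) ∧ z
w5 = w4 ∧ y = ((x ∨ (x ∨ z)) ∧ z) ∧ y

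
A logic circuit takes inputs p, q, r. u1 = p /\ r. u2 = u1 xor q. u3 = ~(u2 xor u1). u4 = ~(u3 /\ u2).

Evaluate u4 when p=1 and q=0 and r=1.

0

u1 = 1 /\ 1 = 1
u2 = 1 xor 0 = 1
u3 = ~(1 xor 1) = 1
u4 = ~(1 /\ 1) = 0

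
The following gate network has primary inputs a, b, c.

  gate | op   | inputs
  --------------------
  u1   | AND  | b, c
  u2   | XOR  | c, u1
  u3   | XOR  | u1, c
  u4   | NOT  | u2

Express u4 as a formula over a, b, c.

u1 = b AND c
u2 = c XOR u1 = c XOR (b AND c)
u4 = NOT u2 = NOT (c XOR (b AND c))

NOT (c XOR (b AND c))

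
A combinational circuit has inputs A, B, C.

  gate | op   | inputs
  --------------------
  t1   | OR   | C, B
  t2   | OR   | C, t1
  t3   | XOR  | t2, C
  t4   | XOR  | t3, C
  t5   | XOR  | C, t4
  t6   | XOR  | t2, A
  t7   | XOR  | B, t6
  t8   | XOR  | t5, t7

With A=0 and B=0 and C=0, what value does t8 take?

0

t1 = 0 OR 0 = 0
t2 = 0 OR 0 = 0
t3 = 0 XOR 0 = 0
t4 = 0 XOR 0 = 0
t5 = 0 XOR 0 = 0
t6 = 0 XOR 0 = 0
t7 = 0 XOR 0 = 0
t8 = 0 XOR 0 = 0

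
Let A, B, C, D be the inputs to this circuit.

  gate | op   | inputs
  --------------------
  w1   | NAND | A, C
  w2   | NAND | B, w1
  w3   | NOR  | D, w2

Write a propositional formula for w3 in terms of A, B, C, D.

D NOR (B NAND (A NAND C))

w1 = A NAND C
w2 = B NAND w1 = B NAND (A NAND C)
w3 = D NOR w2 = D NOR (B NAND (A NAND C))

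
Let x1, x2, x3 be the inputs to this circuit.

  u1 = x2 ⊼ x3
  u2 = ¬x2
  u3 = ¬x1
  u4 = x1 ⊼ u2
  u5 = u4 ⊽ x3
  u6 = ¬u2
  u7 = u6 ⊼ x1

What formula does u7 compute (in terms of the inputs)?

¬¬x2 ⊼ x1

u2 = ¬x2
u6 = ¬u2 = ¬¬x2
u7 = u6 ⊼ x1 = ¬¬x2 ⊼ x1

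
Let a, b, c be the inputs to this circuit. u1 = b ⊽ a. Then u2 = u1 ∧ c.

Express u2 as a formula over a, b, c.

u1 = b ⊽ a
u2 = u1 ∧ c = (b ⊽ a) ∧ c

(b ⊽ a) ∧ c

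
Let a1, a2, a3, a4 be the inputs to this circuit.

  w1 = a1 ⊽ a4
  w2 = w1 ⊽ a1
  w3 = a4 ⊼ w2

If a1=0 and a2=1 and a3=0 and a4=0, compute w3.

w1 = 0 ⊽ 0 = 1
w2 = 1 ⊽ 0 = 0
w3 = 0 ⊼ 0 = 1

1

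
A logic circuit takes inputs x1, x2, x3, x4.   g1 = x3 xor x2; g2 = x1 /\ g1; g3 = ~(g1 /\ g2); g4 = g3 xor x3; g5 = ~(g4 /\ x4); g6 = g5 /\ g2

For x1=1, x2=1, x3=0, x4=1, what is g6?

g1 = 0 xor 1 = 1
g2 = 1 /\ 1 = 1
g3 = ~(1 /\ 1) = 0
g4 = 0 xor 0 = 0
g5 = ~(0 /\ 1) = 1
g6 = 1 /\ 1 = 1

1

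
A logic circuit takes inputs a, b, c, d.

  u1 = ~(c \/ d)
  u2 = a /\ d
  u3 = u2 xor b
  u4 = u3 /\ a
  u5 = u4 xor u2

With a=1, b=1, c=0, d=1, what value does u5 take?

1

u2 = 1 /\ 1 = 1
u3 = 1 xor 1 = 0
u4 = 0 /\ 1 = 0
u5 = 0 xor 1 = 1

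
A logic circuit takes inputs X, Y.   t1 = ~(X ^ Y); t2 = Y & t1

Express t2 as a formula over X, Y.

Y & (~(X ^ Y))

t1 = ~(X ^ Y)
t2 = Y & t1 = Y & (~(X ^ Y))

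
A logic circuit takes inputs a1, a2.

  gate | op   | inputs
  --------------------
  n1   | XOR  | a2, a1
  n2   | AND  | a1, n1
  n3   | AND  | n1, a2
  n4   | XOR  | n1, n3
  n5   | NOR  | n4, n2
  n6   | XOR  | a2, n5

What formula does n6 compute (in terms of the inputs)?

a2 XOR (((a2 XOR a1) XOR ((a2 XOR a1) AND a2)) NOR (a1 AND (a2 XOR a1)))

n1 = a2 XOR a1
n2 = a1 AND n1 = a1 AND (a2 XOR a1)
n3 = n1 AND a2 = (a2 XOR a1) AND a2
n4 = n1 XOR n3 = (a2 XOR a1) XOR ((a2 XOR a1) AND a2)
n5 = n4 NOR n2 = ((a2 XOR a1) XOR ((a2 XOR a1) AND a2)) NOR (a1 AND (a2 XOR a1))
n6 = a2 XOR n5 = a2 XOR (((a2 XOR a1) XOR ((a2 XOR a1) AND a2)) NOR (a1 AND (a2 XOR a1)))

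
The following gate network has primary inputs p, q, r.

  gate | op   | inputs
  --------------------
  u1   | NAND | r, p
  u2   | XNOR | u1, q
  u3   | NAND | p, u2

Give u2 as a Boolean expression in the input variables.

u1 = r NAND p
u2 = u1 XNOR q = (r NAND p) XNOR q

(r NAND p) XNOR q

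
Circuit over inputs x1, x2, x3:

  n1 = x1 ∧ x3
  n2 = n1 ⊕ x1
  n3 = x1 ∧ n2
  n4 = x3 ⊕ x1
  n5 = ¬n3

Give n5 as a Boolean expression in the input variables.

n1 = x1 ∧ x3
n2 = n1 ⊕ x1 = (x1 ∧ x3) ⊕ x1
n3 = x1 ∧ n2 = x1 ∧ ((x1 ∧ x3) ⊕ x1)
n5 = ¬n3 = ¬(x1 ∧ ((x1 ∧ x3) ⊕ x1))

¬(x1 ∧ ((x1 ∧ x3) ⊕ x1))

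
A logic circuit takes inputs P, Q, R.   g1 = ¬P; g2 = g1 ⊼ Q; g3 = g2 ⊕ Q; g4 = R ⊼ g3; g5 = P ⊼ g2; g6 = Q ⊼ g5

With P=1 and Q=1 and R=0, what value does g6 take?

g1 = ¬1 = 0
g2 = 0 ⊼ 1 = 1
g5 = 1 ⊼ 1 = 0
g6 = 1 ⊼ 0 = 1

1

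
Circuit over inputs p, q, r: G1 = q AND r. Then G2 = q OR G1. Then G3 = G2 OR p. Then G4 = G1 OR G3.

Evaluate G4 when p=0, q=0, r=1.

0

G1 = 0 AND 1 = 0
G2 = 0 OR 0 = 0
G3 = 0 OR 0 = 0
G4 = 0 OR 0 = 0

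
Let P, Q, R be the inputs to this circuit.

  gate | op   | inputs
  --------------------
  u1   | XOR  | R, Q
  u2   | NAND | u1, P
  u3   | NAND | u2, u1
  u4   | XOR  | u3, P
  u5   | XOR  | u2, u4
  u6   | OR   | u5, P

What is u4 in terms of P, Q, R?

u1 = R XOR Q
u2 = u1 NAND P = (R XOR Q) NAND P
u3 = u2 NAND u1 = ((R XOR Q) NAND P) NAND (R XOR Q)
u4 = u3 XOR P = (((R XOR Q) NAND P) NAND (R XOR Q)) XOR P

(((R XOR Q) NAND P) NAND (R XOR Q)) XOR P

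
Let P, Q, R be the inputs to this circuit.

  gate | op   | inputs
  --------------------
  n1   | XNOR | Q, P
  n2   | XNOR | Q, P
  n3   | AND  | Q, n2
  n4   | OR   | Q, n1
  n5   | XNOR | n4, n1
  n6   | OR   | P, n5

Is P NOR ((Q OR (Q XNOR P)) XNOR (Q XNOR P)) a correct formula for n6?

n1 = Q XNOR P
n4 = Q OR n1 = Q OR (Q XNOR P)
n5 = n4 XNOR n1 = (Q OR (Q XNOR P)) XNOR (Q XNOR P)
n6 = P OR n5 = P OR ((Q OR (Q XNOR P)) XNOR (Q XNOR P))
At P=0, Q=0, R=0: circuit gives 1, formula gives 0.

No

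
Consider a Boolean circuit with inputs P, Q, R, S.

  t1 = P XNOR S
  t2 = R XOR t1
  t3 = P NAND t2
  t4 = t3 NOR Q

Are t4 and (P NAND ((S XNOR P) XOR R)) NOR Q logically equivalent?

t1 = P XNOR S
t2 = R XOR t1 = R XOR (P XNOR S)
t3 = P NAND t2 = P NAND (R XOR (P XNOR S))
t4 = t3 NOR Q = (P NAND (R XOR (P XNOR S))) NOR Q
At P=0, Q=0, R=0, S=0: circuit gives 0, formula gives 0.
At P=1, Q=0, R=0, S=1: circuit gives 1, formula gives 1.
Agrees on all 16 inputs.

Yes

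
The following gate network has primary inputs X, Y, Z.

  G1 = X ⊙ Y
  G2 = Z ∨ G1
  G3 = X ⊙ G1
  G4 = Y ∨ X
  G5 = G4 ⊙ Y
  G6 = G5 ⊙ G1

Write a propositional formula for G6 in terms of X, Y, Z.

((Y ∨ X) ⊙ Y) ⊙ (X ⊙ Y)

G1 = X ⊙ Y
G4 = Y ∨ X
G5 = G4 ⊙ Y = (Y ∨ X) ⊙ Y
G6 = G5 ⊙ G1 = ((Y ∨ X) ⊙ Y) ⊙ (X ⊙ Y)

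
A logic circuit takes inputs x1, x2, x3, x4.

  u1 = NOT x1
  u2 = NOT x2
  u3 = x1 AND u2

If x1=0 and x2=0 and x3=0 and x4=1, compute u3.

0

u2 = NOT 0 = 1
u3 = 0 AND 1 = 0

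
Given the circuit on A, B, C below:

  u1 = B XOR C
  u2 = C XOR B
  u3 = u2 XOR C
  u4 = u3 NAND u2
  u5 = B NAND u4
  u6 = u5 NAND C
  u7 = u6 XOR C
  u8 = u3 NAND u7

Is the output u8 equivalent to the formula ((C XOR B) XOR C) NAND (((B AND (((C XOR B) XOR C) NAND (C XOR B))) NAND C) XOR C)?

u2 = C XOR B
u3 = u2 XOR C = (C XOR B) XOR C
u4 = u3 NAND u2 = ((C XOR B) XOR C) NAND (C XOR B)
u5 = B NAND u4 = B NAND (((C XOR B) XOR C) NAND (C XOR B))
u6 = u5 NAND C = (B NAND (((C XOR B) XOR C) NAND (C XOR B))) NAND C
u7 = u6 XOR C = ((B NAND (((C XOR B) XOR C) NAND (C XOR B))) NAND C) XOR C
u8 = u3 NAND u7 = ((C XOR B) XOR C) NAND (((B NAND (((C XOR B) XOR C) NAND (C XOR B))) NAND C) XOR C)
At A=0, B=1, C=1: circuit gives 1, formula gives 0.

No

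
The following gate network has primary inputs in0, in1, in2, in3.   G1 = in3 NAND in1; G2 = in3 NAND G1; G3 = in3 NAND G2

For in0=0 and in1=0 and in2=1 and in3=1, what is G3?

1

G1 = 1 NAND 0 = 1
G2 = 1 NAND 1 = 0
G3 = 1 NAND 0 = 1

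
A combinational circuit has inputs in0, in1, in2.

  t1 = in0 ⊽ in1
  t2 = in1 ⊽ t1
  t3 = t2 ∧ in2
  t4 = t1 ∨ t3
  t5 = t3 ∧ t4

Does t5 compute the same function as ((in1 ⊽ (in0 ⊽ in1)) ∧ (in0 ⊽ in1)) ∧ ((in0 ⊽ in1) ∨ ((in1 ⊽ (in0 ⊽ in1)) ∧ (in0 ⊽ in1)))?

No

t1 = in0 ⊽ in1
t2 = in1 ⊽ t1 = in1 ⊽ (in0 ⊽ in1)
t3 = t2 ∧ in2 = (in1 ⊽ (in0 ⊽ in1)) ∧ in2
t4 = t1 ∨ t3 = (in0 ⊽ in1) ∨ ((in1 ⊽ (in0 ⊽ in1)) ∧ in2)
t5 = t3 ∧ t4 = ((in1 ⊽ (in0 ⊽ in1)) ∧ in2) ∧ ((in0 ⊽ in1) ∨ ((in1 ⊽ (in0 ⊽ in1)) ∧ in2))
At in0=1, in1=0, in2=1: circuit gives 1, formula gives 0.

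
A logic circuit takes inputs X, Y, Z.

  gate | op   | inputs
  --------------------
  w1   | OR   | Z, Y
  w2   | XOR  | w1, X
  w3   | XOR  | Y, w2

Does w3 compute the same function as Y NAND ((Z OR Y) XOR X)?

w1 = Z OR Y
w2 = w1 XOR X = (Z OR Y) XOR X
w3 = Y XOR w2 = Y XOR ((Z OR Y) XOR X)
At X=0, Y=0, Z=0: circuit gives 0, formula gives 1.

No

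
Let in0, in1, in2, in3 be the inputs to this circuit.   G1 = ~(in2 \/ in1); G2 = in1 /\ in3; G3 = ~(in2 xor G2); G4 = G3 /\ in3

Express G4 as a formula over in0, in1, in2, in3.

G2 = in1 /\ in3
G3 = ~(in2 xor G2) = ~(in2 xor (in1 /\ in3))
G4 = G3 /\ in3 = (~(in2 xor (in1 /\ in3))) /\ in3

(~(in2 xor (in1 /\ in3))) /\ in3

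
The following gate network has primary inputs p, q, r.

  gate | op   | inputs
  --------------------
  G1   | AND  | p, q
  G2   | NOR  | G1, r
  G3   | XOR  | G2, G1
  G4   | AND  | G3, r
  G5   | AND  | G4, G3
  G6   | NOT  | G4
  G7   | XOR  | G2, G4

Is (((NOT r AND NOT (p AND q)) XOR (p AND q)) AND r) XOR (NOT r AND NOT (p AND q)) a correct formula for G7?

G1 = p AND q
G2 = G1 NOR r = (p AND q) NOR r
G3 = G2 XOR G1 = ((p AND q) NOR r) XOR (p AND q)
G4 = G3 AND r = (((p AND q) NOR r) XOR (p AND q)) AND r
G7 = G2 XOR G4 = ((p AND q) NOR r) XOR ((((p AND q) NOR r) XOR (p AND q)) AND r)
At p=0, q=0, r=1: circuit gives 0, formula gives 0.
At p=0, q=0, r=0: circuit gives 1, formula gives 1.
Agrees on all 8 inputs.

Yes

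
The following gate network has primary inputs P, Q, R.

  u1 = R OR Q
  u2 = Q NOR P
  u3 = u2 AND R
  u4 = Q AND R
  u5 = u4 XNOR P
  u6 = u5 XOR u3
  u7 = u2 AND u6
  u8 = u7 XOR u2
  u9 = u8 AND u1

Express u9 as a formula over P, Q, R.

u1 = R OR Q
u2 = Q NOR P
u3 = u2 AND R = (Q NOR P) AND R
u4 = Q AND R
u5 = u4 XNOR P = (Q AND R) XNOR P
u6 = u5 XOR u3 = ((Q AND R) XNOR P) XOR ((Q NOR P) AND R)
u7 = u2 AND u6 = (Q NOR P) AND (((Q AND R) XNOR P) XOR ((Q NOR P) AND R))
u8 = u7 XOR u2 = ((Q NOR P) AND (((Q AND R) XNOR P) XOR ((Q NOR P) AND R))) XOR (Q NOR P)
u9 = u8 AND u1 = (((Q NOR P) AND (((Q AND R) XNOR P) XOR ((Q NOR P) AND R))) XOR (Q NOR P)) AND (R OR Q)

(((Q NOR P) AND (((Q AND R) XNOR P) XOR ((Q NOR P) AND R))) XOR (Q NOR P)) AND (R OR Q)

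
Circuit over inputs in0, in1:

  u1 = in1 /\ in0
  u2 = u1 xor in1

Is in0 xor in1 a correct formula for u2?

No

u1 = in1 /\ in0
u2 = u1 xor in1 = (in1 /\ in0) xor in1
At in0=1, in1=0: circuit gives 0, formula gives 1.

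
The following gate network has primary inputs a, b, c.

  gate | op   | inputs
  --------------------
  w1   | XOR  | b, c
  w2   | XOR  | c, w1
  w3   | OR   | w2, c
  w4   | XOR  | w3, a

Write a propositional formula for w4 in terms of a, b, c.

w1 = b XOR c
w2 = c XOR w1 = c XOR (b XOR c)
w3 = w2 OR c = (c XOR (b XOR c)) OR c
w4 = w3 XOR a = ((c XOR (b XOR c)) OR c) XOR a

((c XOR (b XOR c)) OR c) XOR a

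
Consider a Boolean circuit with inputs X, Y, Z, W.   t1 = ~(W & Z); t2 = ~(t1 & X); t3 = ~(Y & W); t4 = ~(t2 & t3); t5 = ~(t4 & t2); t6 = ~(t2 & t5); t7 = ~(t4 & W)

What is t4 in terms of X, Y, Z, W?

~((~((~(W & Z)) & X)) & (~(Y & W)))

t1 = ~(W & Z)
t2 = ~(t1 & X) = ~((~(W & Z)) & X)
t3 = ~(Y & W)
t4 = ~(t2 & t3) = ~((~((~(W & Z)) & X)) & (~(Y & W)))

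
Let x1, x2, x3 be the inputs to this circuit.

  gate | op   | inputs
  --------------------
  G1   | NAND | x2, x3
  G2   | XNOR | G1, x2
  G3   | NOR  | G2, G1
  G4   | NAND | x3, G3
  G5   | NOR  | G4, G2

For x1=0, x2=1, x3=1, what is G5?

G1 = 1 NAND 1 = 0
G2 = 0 XNOR 1 = 0
G3 = 0 NOR 0 = 1
G4 = 1 NAND 1 = 0
G5 = 0 NOR 0 = 1

1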